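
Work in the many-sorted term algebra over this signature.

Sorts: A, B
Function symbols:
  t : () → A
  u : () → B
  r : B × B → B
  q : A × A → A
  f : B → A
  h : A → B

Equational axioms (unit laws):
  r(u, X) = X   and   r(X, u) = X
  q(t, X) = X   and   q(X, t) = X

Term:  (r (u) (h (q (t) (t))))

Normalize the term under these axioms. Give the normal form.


1. (r (u) (h (q (t) (t))))  →  (h (q (t) (t)))
2. (h (q (t) (t)))  →  (h (t))

normal form = (h (t))


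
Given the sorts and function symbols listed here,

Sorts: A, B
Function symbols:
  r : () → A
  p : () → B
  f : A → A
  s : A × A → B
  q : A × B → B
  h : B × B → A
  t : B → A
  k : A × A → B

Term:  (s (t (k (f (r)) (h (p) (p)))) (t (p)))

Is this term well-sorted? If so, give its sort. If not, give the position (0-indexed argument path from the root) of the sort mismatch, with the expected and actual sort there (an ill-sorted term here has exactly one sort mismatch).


well-sorted; sort = B

        (r) : A
      (f (r)) : A
        (p) : B
        (p) : B
      (h (p) (p)) : A
    (k (f (r)) (h (p) (p))) : B
  (t (k (f (r)) (h (p) (p)))) : A
    (p) : B
  (t (p)) : A
(s (t (k (f (r)) (h (p) (p)))) (t (p))) : B


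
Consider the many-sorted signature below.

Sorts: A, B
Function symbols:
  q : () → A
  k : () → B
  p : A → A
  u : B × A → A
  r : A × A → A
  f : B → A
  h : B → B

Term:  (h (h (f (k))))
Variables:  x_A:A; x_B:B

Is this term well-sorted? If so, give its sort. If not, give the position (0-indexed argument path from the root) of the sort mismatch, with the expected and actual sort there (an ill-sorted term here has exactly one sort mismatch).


      (k) : B
    (f (k)) : A
  (h (f (k))) : ✗ arg 0 at [0, 0] has sort A, expected B

ill-sorted at position [0, 0]: expected B, got A


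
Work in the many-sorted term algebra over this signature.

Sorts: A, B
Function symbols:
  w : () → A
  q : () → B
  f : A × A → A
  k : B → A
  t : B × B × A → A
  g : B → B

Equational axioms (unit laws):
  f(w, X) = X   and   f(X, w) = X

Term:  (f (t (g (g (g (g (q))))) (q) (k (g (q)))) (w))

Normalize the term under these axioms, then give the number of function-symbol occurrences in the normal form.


1. (f (t (g (g (g (g (q))))) (q) (k (g (q)))) (w))  →  (t (g (g (g (g (q))))) (q) (k (g (q))))
normal form: (t (g (g (g (g (q))))) (q) (k (g (q))))

size = 10


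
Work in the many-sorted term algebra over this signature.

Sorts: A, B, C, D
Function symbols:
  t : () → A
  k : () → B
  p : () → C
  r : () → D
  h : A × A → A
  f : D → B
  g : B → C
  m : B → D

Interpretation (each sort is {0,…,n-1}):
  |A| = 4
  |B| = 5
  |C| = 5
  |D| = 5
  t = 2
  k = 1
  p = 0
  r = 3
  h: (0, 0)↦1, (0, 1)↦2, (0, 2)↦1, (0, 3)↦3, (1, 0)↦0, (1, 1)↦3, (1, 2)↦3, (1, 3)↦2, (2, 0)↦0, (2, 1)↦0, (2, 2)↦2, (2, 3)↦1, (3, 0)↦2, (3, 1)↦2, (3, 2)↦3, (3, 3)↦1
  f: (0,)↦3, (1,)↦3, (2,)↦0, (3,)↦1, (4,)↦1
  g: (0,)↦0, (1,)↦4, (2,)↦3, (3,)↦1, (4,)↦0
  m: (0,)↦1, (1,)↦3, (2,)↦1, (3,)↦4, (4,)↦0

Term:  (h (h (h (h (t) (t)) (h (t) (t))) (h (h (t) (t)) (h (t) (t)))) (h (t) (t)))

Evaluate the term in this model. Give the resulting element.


  t = 2
  t = 2
  (h (t) (t)) = h(2, 2) = 2
  t = 2
  t = 2
  (h (t) (t)) = h(2, 2) = 2
  (h (h (t) (t)) (h (t) (t))) = h(2, 2) = 2
  t = 2
  t = 2
  (h (t) (t)) = h(2, 2) = 2
  t = 2
  t = 2
  (h (t) (t)) = h(2, 2) = 2
  (h (h (t) (t)) (h (t) (t))) = h(2, 2) = 2
  (h (h (h (t) (t)) (h (t) (t))) (h (h (t) (t)) (h (t) (t)))) = h(2, 2) = 2
  t = 2
  t = 2
  (h (t) (t)) = h(2, 2) = 2
  (h (h (h (h (t) (t)) (h (t) (t))) (h (h (t) (t)) (h (t) (t)))) (h (t) (t))) = h(2, 2) = 2

value = 2


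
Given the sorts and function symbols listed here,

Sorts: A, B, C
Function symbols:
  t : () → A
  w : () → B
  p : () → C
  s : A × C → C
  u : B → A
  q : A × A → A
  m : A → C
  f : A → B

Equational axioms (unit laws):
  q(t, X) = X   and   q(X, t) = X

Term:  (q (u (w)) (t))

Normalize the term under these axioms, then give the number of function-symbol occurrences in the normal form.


1. (q (u (w)) (t))  →  (u (w))
normal form: (u (w))

size = 2


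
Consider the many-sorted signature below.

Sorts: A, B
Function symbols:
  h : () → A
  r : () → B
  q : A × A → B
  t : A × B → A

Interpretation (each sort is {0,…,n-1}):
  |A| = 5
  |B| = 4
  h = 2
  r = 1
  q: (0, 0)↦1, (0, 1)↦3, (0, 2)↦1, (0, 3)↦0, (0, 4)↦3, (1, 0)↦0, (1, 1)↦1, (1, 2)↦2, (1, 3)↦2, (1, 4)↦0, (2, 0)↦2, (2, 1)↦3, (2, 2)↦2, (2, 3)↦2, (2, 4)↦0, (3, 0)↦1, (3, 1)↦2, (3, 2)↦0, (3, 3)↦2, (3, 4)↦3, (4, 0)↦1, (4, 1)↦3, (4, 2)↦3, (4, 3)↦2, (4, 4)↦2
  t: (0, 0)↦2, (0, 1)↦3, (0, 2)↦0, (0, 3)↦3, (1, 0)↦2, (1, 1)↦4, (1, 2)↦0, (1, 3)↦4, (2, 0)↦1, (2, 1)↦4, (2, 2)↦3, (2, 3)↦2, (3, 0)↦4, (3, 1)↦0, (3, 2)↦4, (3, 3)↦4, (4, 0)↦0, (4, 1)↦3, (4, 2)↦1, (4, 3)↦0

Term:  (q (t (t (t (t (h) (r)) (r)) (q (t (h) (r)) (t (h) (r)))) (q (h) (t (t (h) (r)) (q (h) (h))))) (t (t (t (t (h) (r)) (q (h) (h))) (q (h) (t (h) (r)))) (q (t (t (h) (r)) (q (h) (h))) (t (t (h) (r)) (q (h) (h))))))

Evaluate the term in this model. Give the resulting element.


value = 3

  h = 2
  r = 1
  (t (h) (r)) = t(2, 1) = 4
  r = 1
  (t (t (h) (r)) (r)) = t(4, 1) = 3
  h = 2
  r = 1
  (t (h) (r)) = t(2, 1) = 4
  h = 2
  r = 1
  (t (h) (r)) = t(2, 1) = 4
  (q (t (h) (r)) (t (h) (r))) = q(4, 4) = 2
  (t (t (t (h) (r)) (r)) (q (t (h) (r)) (t (h) (r)))) = t(3, 2) = 4
  h = 2
  h = 2
  r = 1
  (t (h) (r)) = t(2, 1) = 4
  h = 2
  h = 2
  (q (h) (h)) = q(2, 2) = 2
  (t (t (h) (r)) (q (h) (h))) = t(4, 2) = 1
  (q (h) (t (t (h) (r)) (q (h) (h)))) = q(2, 1) = 3
  (t (t (t (t (h) (r)) (r)) (q (t (h) (r)) (t (h) (r)))) (q (h) (t (t (h) (r)) (q (h) (h))))) = t(4, 3) = 0
  h = 2
  r = 1
  (t (h) (r)) = t(2, 1) = 4
  h = 2
  h = 2
  (q (h) (h)) = q(2, 2) = 2
  (t (t (h) (r)) (q (h) (h))) = t(4, 2) = 1
  h = 2
  h = 2
  r = 1
  (t (h) (r)) = t(2, 1) = 4
  (q (h) (t (h) (r))) = q(2, 4) = 0
  (t (t (t (h) (r)) (q (h) (h))) (q (h) (t (h) (r)))) = t(1, 0) = 2
  h = 2
  r = 1
  (t (h) (r)) = t(2, 1) = 4
  h = 2
  h = 2
  (q (h) (h)) = q(2, 2) = 2
  (t (t (h) (r)) (q (h) (h))) = t(4, 2) = 1
  h = 2
  r = 1
  (t (h) (r)) = t(2, 1) = 4
  h = 2
  h = 2
  (q (h) (h)) = q(2, 2) = 2
  (t (t (h) (r)) (q (h) (h))) = t(4, 2) = 1
  (q (t (t (h) (r)) (q (h) (h))) (t (t (h) (r)) (q (h) (h)))) = q(1, 1) = 1
  (t (t (t (t (h) (r)) (q (h) (h))) (q (h) (t (h) (r)))) (q (t (t (h) (r)) (q (h) (h))) (t (t (h) (r)) (q (h) (h))))) = t(2, 1) = 4
  (q (t (t (t (t (h) (r)) (r)) (q (t (h) (r)) (t (h) (r)))) (q (h) (t (t (h) (r)) (q (h) (h))))) (t (t (t (t (h) (r)) (q (h) (h))) (q (h) (t (h) (r)))) (q (t (t (h) (r)) (q (h) (h))) (t (t (h) (r)) (q (h) (h)))))) = q(0, 4) = 3


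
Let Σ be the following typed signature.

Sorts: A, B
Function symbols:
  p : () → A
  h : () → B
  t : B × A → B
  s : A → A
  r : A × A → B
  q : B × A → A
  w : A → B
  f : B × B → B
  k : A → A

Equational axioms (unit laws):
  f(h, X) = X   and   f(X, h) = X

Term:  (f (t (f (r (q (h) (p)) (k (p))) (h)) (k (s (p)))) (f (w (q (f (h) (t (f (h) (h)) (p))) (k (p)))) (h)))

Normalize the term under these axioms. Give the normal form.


normal form = (f (t (r (q (h) (p)) (k (p))) (k (s (p)))) (w (q (t (h) (p)) (k (p)))))

1. (f (t (f (r (q (h) (p)) (k (p))) (h)) (k (s (p)))) (f (w (q (f (h) (t (f (h) (h)) (p))) (k (p)))) (h)))  →  (f (t (r (q (h) (p)) (k (p))) (k (s (p)))) (f (w (q (f (h) (t (f (h) (h)) (p))) (k (p)))) (h)))
2. (f (t (r (q (h) (p)) (k (p))) (k (s (p)))) (f (w (q (f (h) (t (f (h) (h)) (p))) (k (p)))) (h)))  →  (f (t (r (q (h) (p)) (k (p))) (k (s (p)))) (w (q (f (h) (t (f (h) (h)) (p))) (k (p)))))
3. (f (t (r (q (h) (p)) (k (p))) (k (s (p)))) (w (q (f (h) (t (f (h) (h)) (p))) (k (p)))))  →  (f (t (r (q (h) (p)) (k (p))) (k (s (p)))) (w (q (t (f (h) (h)) (p)) (k (p)))))
4. (f (t (r (q (h) (p)) (k (p))) (k (s (p)))) (w (q (t (f (h) (h)) (p)) (k (p)))))  →  (f (t (r (q (h) (p)) (k (p))) (k (s (p)))) (w (q (t (h) (p)) (k (p)))))


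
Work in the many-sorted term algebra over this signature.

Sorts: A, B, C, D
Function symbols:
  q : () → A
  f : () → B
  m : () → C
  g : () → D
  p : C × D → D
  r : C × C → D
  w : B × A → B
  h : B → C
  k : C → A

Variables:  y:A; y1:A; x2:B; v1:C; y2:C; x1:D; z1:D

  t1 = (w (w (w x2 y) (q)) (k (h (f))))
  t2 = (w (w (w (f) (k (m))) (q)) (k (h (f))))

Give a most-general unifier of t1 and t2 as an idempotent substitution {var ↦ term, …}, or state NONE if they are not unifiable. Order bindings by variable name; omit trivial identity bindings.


{x2 ↦ (f), y ↦ (k (m))}


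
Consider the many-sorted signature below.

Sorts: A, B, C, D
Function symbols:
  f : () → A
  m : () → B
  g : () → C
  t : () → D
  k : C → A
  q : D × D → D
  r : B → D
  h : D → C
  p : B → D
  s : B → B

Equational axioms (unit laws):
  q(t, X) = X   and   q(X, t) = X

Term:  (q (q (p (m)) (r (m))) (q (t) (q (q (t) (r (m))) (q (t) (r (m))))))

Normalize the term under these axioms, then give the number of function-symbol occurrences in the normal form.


1. (q (q (p (m)) (r (m))) (q (t) (q (q (t) (r (m))) (q (t) (r (m))))))  →  (q (q (p (m)) (r (m))) (q (q (t) (r (m))) (q (t) (r (m)))))
2. (q (q (p (m)) (r (m))) (q (q (t) (r (m))) (q (t) (r (m)))))  →  (q (q (p (m)) (r (m))) (q (r (m)) (q (t) (r (m)))))
3. (q (q (p (m)) (r (m))) (q (r (m)) (q (t) (r (m)))))  →  (q (q (p (m)) (r (m))) (q (r (m)) (r (m))))
normal form: (q (q (p (m)) (r (m))) (q (r (m)) (r (m))))

size = 11


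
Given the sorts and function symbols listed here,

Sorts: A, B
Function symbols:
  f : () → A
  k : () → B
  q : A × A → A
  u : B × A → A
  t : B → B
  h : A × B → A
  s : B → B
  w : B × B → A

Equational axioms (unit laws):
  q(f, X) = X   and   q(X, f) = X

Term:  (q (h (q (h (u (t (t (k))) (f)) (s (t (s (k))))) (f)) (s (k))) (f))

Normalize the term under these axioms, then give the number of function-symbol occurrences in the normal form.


1. (q (h (q (h (u (t (t (k))) (f)) (s (t (s (k))))) (f)) (s (k))) (f))  →  (h (q (h (u (t (t (k))) (f)) (s (t (s (k))))) (f)) (s (k)))
2. (h (q (h (u (t (t (k))) (f)) (s (t (s (k))))) (f)) (s (k)))  →  (h (h (u (t (t (k))) (f)) (s (t (s (k))))) (s (k)))
normal form: (h (h (u (t (t (k))) (f)) (s (t (s (k))))) (s (k)))

size = 13


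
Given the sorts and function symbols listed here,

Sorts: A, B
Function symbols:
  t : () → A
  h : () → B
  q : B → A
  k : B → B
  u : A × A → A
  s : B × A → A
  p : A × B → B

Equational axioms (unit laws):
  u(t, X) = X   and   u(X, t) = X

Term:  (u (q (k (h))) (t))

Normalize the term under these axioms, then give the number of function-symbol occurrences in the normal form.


size = 3

1. (u (q (k (h))) (t))  →  (q (k (h)))
normal form: (q (k (h)))


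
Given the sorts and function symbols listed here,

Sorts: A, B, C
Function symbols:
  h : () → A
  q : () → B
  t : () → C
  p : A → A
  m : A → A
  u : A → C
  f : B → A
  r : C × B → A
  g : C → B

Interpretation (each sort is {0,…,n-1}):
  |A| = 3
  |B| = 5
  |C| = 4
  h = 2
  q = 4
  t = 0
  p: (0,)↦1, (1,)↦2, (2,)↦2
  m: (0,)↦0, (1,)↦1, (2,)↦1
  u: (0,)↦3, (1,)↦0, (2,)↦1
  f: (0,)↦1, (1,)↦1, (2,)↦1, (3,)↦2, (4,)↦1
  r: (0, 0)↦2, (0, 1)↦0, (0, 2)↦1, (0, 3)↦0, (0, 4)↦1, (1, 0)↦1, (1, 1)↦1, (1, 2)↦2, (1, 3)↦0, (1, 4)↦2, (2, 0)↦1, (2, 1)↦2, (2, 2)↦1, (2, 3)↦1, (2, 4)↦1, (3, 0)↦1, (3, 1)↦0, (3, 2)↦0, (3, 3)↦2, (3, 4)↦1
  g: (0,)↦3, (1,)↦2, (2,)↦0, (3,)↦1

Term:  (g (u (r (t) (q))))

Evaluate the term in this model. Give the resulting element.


  t = 0
  q = 4
  (r (t) (q)) = r(0, 4) = 1
  (u (r (t) (q))) = u(1,) = 0
  (g (u (r (t) (q)))) = g(0,) = 3

value = 3


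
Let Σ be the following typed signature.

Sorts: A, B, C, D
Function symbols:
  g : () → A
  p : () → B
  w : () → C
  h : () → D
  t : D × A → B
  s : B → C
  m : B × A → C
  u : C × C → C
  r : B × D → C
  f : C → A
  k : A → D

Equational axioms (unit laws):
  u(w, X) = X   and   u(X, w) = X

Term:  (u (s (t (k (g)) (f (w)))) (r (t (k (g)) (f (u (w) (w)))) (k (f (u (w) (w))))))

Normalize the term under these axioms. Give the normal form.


normal form = (u (s (t (k (g)) (f (w)))) (r (t (k (g)) (f (w))) (k (f (w)))))

1. (u (s (t (k (g)) (f (w)))) (r (t (k (g)) (f (u (w) (w)))) (k (f (u (w) (w))))))  →  (u (s (t (k (g)) (f (w)))) (r (t (k (g)) (f (w))) (k (f (u (w) (w))))))
2. (u (s (t (k (g)) (f (w)))) (r (t (k (g)) (f (w))) (k (f (u (w) (w))))))  →  (u (s (t (k (g)) (f (w)))) (r (t (k (g)) (f (w))) (k (f (w)))))


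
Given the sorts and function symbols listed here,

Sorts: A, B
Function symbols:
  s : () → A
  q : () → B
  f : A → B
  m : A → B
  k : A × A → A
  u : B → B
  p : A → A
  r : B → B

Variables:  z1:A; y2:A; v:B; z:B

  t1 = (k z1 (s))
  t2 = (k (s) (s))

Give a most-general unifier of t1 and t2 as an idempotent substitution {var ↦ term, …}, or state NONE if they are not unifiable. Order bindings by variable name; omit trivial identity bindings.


{z1 ↦ (s)}


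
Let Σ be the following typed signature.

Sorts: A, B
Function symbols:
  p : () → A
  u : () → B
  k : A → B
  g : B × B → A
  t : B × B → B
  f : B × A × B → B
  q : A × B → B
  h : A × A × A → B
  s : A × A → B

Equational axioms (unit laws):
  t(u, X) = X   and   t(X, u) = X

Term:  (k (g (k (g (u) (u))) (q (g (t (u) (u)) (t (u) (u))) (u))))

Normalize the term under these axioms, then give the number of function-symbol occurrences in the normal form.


size = 11

1. (k (g (k (g (u) (u))) (q (g (t (u) (u)) (t (u) (u))) (u))))  →  (k (g (k (g (u) (u))) (q (g (u) (t (u) (u))) (u))))
2. (k (g (k (g (u) (u))) (q (g (u) (t (u) (u))) (u))))  →  (k (g (k (g (u) (u))) (q (g (u) (u)) (u))))
normal form: (k (g (k (g (u) (u))) (q (g (u) (u)) (u))))


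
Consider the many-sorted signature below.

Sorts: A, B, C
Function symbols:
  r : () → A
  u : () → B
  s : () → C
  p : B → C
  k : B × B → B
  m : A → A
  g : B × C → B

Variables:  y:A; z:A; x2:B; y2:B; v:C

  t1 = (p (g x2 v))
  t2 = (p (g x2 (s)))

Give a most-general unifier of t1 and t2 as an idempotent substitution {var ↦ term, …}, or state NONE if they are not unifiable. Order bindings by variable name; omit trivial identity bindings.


{v ↦ (s)}


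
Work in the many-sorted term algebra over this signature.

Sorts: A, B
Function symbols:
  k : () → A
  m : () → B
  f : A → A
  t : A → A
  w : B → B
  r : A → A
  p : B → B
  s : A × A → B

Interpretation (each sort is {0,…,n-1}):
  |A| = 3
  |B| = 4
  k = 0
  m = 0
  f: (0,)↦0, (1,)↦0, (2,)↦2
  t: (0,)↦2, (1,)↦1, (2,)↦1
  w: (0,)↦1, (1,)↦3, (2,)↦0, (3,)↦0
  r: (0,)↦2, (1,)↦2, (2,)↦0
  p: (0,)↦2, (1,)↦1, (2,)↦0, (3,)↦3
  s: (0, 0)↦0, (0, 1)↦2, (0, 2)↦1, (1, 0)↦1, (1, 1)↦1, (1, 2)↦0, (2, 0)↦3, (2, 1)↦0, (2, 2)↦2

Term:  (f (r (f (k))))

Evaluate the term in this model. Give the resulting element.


  k = 0
  (f (k)) = f(0,) = 0
  (r (f (k))) = r(0,) = 2
  (f (r (f (k)))) = f(2,) = 2

value = 2


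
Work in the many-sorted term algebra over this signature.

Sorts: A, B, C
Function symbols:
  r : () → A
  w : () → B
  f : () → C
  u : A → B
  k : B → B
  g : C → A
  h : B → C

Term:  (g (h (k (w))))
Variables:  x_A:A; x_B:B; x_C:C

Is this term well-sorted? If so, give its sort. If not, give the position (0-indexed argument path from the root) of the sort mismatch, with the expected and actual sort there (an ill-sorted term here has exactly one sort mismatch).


      (w) : B
    (k (w)) : B
  (h (k (w))) : C
(g (h (k (w)))) : A

well-sorted; sort = A


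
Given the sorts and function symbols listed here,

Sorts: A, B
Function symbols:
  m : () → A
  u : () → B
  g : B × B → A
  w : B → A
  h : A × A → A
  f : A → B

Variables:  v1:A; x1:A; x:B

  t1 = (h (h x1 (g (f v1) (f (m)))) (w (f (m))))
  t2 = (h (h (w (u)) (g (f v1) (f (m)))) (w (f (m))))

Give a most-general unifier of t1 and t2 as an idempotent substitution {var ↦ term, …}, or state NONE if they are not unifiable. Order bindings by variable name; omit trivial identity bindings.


{x1 ↦ (w (u))}


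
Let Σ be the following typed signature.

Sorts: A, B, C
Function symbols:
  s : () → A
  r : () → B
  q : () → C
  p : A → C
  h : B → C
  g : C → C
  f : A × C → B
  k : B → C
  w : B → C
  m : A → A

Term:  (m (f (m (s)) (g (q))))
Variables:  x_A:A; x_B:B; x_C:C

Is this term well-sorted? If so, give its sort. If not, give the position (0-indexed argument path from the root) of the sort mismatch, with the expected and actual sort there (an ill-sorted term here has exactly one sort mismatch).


      (s) : A
    (m (s)) : A
      (q) : C
    (g (q)) : C
  (f (m (s)) (g (q))) : B
(m (f (m (s)) (g (q)))) : ✗ arg 0 at [0] has sort B, expected A

ill-sorted at position [0]: expected A, got B


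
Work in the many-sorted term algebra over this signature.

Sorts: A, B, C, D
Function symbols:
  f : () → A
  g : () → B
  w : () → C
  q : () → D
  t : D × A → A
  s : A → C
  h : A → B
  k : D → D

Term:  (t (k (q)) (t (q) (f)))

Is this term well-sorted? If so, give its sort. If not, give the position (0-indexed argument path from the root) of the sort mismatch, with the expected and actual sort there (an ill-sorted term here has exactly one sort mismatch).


well-sorted; sort = A

    (q) : D
  (k (q)) : D
    (q) : D
    (f) : A
  (t (q) (f)) : A
(t (k (q)) (t (q) (f))) : A


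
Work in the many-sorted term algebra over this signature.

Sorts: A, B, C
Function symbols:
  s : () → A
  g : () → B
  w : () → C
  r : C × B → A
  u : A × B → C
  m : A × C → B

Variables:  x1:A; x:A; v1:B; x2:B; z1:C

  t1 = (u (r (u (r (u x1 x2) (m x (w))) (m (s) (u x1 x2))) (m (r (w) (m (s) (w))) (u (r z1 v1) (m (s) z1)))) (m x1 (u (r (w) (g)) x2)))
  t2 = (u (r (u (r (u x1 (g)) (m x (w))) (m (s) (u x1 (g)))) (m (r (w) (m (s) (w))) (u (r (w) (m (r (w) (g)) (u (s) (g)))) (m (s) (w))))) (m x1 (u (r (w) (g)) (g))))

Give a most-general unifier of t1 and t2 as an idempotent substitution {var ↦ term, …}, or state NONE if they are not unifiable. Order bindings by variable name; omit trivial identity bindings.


{v1 ↦ (m (r (w) (g)) (u (s) (g))), x2 ↦ (g), z1 ↦ (w)}


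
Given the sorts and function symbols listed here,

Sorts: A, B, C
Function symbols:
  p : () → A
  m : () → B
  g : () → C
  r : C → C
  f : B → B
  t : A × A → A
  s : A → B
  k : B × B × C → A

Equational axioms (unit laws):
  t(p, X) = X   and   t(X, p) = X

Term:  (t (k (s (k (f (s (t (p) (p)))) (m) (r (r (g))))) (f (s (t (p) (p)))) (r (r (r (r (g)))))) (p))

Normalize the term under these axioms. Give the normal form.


1. (t (k (s (k (f (s (t (p) (p)))) (m) (r (r (g))))) (f (s (t (p) (p)))) (r (r (r (r (g)))))) (p))  →  (k (s (k (f (s (t (p) (p)))) (m) (r (r (g))))) (f (s (t (p) (p)))) (r (r (r (r (g))))))
2. (k (s (k (f (s (t (p) (p)))) (m) (r (r (g))))) (f (s (t (p) (p)))) (r (r (r (r (g))))))  →  (k (s (k (f (s (p))) (m) (r (r (g))))) (f (s (t (p) (p)))) (r (r (r (r (g))))))
3. (k (s (k (f (s (p))) (m) (r (r (g))))) (f (s (t (p) (p)))) (r (r (r (r (g))))))  →  (k (s (k (f (s (p))) (m) (r (r (g))))) (f (s (p))) (r (r (r (r (g))))))

normal form = (k (s (k (f (s (p))) (m) (r (r (g))))) (f (s (p))) (r (r (r (r (g))))))


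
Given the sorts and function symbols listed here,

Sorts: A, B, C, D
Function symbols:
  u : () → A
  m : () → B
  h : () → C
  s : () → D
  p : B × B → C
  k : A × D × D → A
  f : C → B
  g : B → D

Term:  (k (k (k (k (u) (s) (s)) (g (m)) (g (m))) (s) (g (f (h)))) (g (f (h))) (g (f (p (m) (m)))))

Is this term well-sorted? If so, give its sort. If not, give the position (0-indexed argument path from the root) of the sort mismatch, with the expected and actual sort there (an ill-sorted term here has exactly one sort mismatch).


        (u) : A
        (s) : D
        (s) : D
      (k (u) (s) (s)) : A
        (m) : B
      (g (m)) : D
        (m) : B
      (g (m)) : D
    (k (k (u) (s) (s)) (g (m)) (g (m))) : A
    (s) : D
        (h) : C
      (f (h)) : B
    (g (f (h))) : D
  (k (k (k (u) (s) (s)) (g (m)) (g (m))) (s) (g (f (h)))) : A
      (h) : C
    (f (h)) : B
  (g (f (h))) : D
        (m) : B
        (m) : B
      (p (m) (m)) : C
    (f (p (m) (m))) : B
  (g (f (p (m) (m)))) : D
(k (k (k (k (u) (s) (s)) (g (m)) (g (m))) (s) (g (f (h)))) (g (f (h))) (g (f (p (m) (m))))) : A

well-sorted; sort = A


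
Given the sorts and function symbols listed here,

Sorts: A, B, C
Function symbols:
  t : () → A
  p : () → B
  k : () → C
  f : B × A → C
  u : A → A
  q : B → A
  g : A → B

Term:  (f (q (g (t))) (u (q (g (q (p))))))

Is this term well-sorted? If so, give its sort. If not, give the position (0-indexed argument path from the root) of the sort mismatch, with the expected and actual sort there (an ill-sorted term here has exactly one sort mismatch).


      (t) : A
    (g (t)) : B
  (q (g (t))) : A
          (p) : B
        (q (p)) : A
      (g (q (p))) : B
    (q (g (q (p)))) : A
  (u (q (g (q (p))))) : A
(f (q (g (t))) (u (q (g (q (p)))))) : ✗ arg 0 at [0] has sort A, expected B

ill-sorted at position [0]: expected B, got A


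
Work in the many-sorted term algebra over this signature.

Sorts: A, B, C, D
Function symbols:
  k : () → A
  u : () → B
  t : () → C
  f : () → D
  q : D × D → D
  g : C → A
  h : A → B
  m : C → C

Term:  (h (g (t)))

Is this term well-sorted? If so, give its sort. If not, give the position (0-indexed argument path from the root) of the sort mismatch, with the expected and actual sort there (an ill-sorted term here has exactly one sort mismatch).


well-sorted; sort = B

    (t) : C
  (g (t)) : A
(h (g (t))) : B


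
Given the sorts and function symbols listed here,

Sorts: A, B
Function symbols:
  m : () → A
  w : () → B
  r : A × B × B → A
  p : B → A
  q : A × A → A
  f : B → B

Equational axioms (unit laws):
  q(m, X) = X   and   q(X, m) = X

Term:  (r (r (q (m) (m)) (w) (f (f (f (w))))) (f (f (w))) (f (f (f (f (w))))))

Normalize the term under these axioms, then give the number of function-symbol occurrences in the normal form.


1. (r (r (q (m) (m)) (w) (f (f (f (w))))) (f (f (w))) (f (f (f (f (w))))))  →  (r (r (m) (w) (f (f (f (w))))) (f (f (w))) (f (f (f (f (w))))))
normal form: (r (r (m) (w) (f (f (f (w))))) (f (f (w))) (f (f (f (f (w))))))

size = 16


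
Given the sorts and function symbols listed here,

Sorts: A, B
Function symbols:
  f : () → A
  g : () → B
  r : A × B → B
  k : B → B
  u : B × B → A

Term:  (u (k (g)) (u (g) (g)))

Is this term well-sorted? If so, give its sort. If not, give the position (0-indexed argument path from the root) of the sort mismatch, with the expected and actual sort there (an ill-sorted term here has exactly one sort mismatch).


    (g) : B
  (k (g)) : B
    (g) : B
    (g) : B
  (u (g) (g)) : A
(u (k (g)) (u (g) (g))) : ✗ arg 1 at [1] has sort A, expected B

ill-sorted at position [1]: expected B, got A


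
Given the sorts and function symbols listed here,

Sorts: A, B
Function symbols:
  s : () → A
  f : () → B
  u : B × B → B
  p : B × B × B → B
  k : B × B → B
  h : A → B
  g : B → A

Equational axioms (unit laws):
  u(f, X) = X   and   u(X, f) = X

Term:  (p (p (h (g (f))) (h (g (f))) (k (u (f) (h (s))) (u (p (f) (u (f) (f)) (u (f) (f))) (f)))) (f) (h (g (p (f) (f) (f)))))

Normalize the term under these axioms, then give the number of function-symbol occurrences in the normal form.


size = 22

1. (p (p (h (g (f))) (h (g (f))) (k (u (f) (h (s))) (u (p (f) (u (f) (f)) (u (f) (f))) (f)))) (f) (h (g (p (f) (f) (f)))))  →  (p (p (h (g (f))) (h (g (f))) (k (h (s)) (u (p (f) (u (f) (f)) (u (f) (f))) (f)))) (f) (h (g (p (f) (f) (f)))))
2. (p (p (h (g (f))) (h (g (f))) (k (h (s)) (u (p (f) (u (f) (f)) (u (f) (f))) (f)))) (f) (h (g (p (f) (f) (f)))))  →  (p (p (h (g (f))) (h (g (f))) (k (h (s)) (p (f) (u (f) (f)) (u (f) (f))))) (f) (h (g (p (f) (f) (f)))))
3. (p (p (h (g (f))) (h (g (f))) (k (h (s)) (p (f) (u (f) (f)) (u (f) (f))))) (f) (h (g (p (f) (f) (f)))))  →  (p (p (h (g (f))) (h (g (f))) (k (h (s)) (p (f) (f) (u (f) (f))))) (f) (h (g (p (f) (f) (f)))))
4. (p (p (h (g (f))) (h (g (f))) (k (h (s)) (p (f) (f) (u (f) (f))))) (f) (h (g (p (f) (f) (f)))))  →  (p (p (h (g (f))) (h (g (f))) (k (h (s)) (p (f) (f) (f)))) (f) (h (g (p (f) (f) (f)))))
normal form: (p (p (h (g (f))) (h (g (f))) (k (h (s)) (p (f) (f) (f)))) (f) (h (g (p (f) (f) (f)))))


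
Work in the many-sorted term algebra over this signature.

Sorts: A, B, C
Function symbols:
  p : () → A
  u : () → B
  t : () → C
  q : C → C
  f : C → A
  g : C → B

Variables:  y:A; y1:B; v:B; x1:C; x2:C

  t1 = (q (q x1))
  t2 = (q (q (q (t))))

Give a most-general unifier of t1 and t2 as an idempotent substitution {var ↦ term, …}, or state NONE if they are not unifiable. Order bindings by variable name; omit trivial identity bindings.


{x1 ↦ (q (t))}


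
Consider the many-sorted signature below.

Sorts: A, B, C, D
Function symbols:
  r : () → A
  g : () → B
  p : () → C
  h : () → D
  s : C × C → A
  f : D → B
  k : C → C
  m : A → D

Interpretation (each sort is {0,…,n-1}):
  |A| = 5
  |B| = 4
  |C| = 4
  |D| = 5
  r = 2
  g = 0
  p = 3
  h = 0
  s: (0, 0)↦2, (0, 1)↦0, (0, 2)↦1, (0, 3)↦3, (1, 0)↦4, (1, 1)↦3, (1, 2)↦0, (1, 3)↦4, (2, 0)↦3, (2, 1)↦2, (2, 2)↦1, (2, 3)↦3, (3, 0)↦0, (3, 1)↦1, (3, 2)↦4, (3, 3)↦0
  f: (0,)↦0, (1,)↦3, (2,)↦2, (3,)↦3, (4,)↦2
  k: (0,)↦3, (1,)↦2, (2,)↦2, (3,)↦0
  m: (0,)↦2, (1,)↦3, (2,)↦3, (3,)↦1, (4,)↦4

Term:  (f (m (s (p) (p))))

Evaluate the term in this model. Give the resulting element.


  p = 3
  p = 3
  (s (p) (p)) = s(3, 3) = 0
  (m (s (p) (p))) = m(0,) = 2
  (f (m (s (p) (p)))) = f(2,) = 2

value = 2


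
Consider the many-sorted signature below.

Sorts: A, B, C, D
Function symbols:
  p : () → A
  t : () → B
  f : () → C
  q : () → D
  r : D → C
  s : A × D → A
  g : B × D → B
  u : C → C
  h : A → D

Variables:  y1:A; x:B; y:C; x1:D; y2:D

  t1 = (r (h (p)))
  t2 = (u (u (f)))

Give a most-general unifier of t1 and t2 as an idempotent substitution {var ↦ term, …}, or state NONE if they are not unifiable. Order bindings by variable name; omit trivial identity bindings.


head clash or occurs-check failure — not unifiable

NONE (not unifiable)


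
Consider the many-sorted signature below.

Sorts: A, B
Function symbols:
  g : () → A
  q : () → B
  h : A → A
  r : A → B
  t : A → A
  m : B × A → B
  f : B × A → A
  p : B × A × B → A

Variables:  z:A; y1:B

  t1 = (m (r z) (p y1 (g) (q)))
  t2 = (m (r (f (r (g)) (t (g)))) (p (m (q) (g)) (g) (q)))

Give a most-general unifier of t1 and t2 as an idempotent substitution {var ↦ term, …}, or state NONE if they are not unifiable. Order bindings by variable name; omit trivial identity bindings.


{y1 ↦ (m (q) (g)), z ↦ (f (r (g)) (t (g)))}


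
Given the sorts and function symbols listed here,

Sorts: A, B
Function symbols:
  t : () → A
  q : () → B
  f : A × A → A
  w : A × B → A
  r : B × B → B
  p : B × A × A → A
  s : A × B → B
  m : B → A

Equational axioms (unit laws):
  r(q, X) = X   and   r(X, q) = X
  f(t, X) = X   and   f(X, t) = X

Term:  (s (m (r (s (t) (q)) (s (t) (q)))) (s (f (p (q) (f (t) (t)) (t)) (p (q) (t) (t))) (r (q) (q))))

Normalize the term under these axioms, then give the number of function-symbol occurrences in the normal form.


1. (s (m (r (s (t) (q)) (s (t) (q)))) (s (f (p (q) (f (t) (t)) (t)) (p (q) (t) (t))) (r (q) (q))))  →  (s (m (r (s (t) (q)) (s (t) (q)))) (s (f (p (q) (t) (t)) (p (q) (t) (t))) (r (q) (q))))
2. (s (m (r (s (t) (q)) (s (t) (q)))) (s (f (p (q) (t) (t)) (p (q) (t) (t))) (r (q) (q))))  →  (s (m (r (s (t) (q)) (s (t) (q)))) (s (f (p (q) (t) (t)) (p (q) (t) (t))) (q)))
normal form: (s (m (r (s (t) (q)) (s (t) (q)))) (s (f (p (q) (t) (t)) (p (q) (t) (t))) (q)))

size = 20


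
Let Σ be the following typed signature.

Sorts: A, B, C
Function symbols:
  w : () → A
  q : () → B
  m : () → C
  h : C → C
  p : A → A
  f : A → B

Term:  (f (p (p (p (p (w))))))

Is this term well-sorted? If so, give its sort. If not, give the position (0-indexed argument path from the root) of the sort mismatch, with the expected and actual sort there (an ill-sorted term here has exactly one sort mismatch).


          (w) : A
        (p (w)) : A
      (p (p (w))) : A
    (p (p (p (w)))) : A
  (p (p (p (p (w))))) : A
(f (p (p (p (p (w)))))) : B

well-sorted; sort = B


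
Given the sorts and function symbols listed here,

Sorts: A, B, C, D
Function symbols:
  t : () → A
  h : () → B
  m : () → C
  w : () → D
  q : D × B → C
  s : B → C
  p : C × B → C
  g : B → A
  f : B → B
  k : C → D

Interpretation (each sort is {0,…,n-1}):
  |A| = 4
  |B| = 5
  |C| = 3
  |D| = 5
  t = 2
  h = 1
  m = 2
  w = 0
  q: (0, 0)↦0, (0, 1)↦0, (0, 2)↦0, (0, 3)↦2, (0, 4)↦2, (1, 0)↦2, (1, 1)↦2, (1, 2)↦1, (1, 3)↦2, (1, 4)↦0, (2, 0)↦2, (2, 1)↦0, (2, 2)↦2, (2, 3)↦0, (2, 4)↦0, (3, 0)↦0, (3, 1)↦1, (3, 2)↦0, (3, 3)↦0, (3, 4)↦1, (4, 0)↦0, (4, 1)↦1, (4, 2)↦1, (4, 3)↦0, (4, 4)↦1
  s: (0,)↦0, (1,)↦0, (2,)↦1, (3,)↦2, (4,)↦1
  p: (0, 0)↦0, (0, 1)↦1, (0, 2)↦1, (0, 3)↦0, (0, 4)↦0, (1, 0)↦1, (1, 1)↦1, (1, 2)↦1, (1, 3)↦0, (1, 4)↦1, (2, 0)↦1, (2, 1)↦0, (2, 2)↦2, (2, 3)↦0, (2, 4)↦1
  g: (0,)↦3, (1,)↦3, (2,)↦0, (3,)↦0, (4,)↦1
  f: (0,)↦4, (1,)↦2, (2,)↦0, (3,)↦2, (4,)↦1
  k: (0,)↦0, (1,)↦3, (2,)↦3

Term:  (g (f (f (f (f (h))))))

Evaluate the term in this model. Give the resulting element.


value = 3

  h = 1
  (f (h)) = f(1,) = 2
  (f (f (h))) = f(2,) = 0
  (f (f (f (h)))) = f(0,) = 4
  (f (f (f (f (h))))) = f(4,) = 1
  (g (f (f (f (f (h)))))) = g(1,) = 3


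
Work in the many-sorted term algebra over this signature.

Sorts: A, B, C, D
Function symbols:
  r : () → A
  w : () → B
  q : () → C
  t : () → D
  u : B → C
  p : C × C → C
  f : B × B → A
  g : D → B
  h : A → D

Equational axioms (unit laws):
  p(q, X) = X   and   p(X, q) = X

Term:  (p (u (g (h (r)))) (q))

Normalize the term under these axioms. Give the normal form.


normal form = (u (g (h (r))))

1. (p (u (g (h (r)))) (q))  →  (u (g (h (r))))


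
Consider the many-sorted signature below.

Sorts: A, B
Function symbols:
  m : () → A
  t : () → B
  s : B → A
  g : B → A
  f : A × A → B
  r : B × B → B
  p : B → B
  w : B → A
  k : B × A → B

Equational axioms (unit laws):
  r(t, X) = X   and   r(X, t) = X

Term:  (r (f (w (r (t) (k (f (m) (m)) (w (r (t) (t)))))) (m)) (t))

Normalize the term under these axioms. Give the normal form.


1. (r (f (w (r (t) (k (f (m) (m)) (w (r (t) (t)))))) (m)) (t))  →  (f (w (r (t) (k (f (m) (m)) (w (r (t) (t)))))) (m))
2. (f (w (r (t) (k (f (m) (m)) (w (r (t) (t)))))) (m))  →  (f (w (k (f (m) (m)) (w (r (t) (t))))) (m))
3. (f (w (k (f (m) (m)) (w (r (t) (t))))) (m))  →  (f (w (k (f (m) (m)) (w (t)))) (m))

normal form = (f (w (k (f (m) (m)) (w (t)))) (m))


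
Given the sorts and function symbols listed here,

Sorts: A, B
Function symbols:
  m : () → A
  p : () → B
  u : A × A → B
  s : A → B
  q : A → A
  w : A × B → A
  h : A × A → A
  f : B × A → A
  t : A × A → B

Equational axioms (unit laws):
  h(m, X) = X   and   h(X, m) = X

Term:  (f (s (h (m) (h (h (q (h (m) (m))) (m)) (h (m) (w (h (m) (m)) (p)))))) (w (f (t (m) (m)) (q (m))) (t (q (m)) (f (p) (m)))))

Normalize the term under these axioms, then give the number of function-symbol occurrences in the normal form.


size = 21

1. (f (s (h (m) (h (h (q (h (m) (m))) (m)) (h (m) (w (h (m) (m)) (p)))))) (w (f (t (m) (m)) (q (m))) (t (q (m)) (f (p) (m)))))  →  (f (s (h (h (q (h (m) (m))) (m)) (h (m) (w (h (m) (m)) (p))))) (w (f (t (m) (m)) (q (m))) (t (q (m)) (f (p) (m)))))
2. (f (s (h (h (q (h (m) (m))) (m)) (h (m) (w (h (m) (m)) (p))))) (w (f (t (m) (m)) (q (m))) (t (q (m)) (f (p) (m)))))  →  (f (s (h (q (h (m) (m))) (h (m) (w (h (m) (m)) (p))))) (w (f (t (m) (m)) (q (m))) (t (q (m)) (f (p) (m)))))
3. (f (s (h (q (h (m) (m))) (h (m) (w (h (m) (m)) (p))))) (w (f (t (m) (m)) (q (m))) (t (q (m)) (f (p) (m)))))  →  (f (s (h (q (m)) (h (m) (w (h (m) (m)) (p))))) (w (f (t (m) (m)) (q (m))) (t (q (m)) (f (p) (m)))))
4. (f (s (h (q (m)) (h (m) (w (h (m) (m)) (p))))) (w (f (t (m) (m)) (q (m))) (t (q (m)) (f (p) (m)))))  →  (f (s (h (q (m)) (w (h (m) (m)) (p)))) (w (f (t (m) (m)) (q (m))) (t (q (m)) (f (p) (m)))))
5. (f (s (h (q (m)) (w (h (m) (m)) (p)))) (w (f (t (m) (m)) (q (m))) (t (q (m)) (f (p) (m)))))  →  (f (s (h (q (m)) (w (m) (p)))) (w (f (t (m) (m)) (q (m))) (t (q (m)) (f (p) (m)))))
normal form: (f (s (h (q (m)) (w (m) (p)))) (w (f (t (m) (m)) (q (m))) (t (q (m)) (f (p) (m)))))


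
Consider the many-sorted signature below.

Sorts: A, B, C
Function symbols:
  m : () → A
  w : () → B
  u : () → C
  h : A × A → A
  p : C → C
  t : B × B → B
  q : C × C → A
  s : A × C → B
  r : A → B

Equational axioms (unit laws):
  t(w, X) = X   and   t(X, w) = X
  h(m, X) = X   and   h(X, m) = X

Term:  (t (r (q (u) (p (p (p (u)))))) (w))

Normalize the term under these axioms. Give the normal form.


1. (t (r (q (u) (p (p (p (u)))))) (w))  →  (r (q (u) (p (p (p (u))))))

normal form = (r (q (u) (p (p (p (u))))))


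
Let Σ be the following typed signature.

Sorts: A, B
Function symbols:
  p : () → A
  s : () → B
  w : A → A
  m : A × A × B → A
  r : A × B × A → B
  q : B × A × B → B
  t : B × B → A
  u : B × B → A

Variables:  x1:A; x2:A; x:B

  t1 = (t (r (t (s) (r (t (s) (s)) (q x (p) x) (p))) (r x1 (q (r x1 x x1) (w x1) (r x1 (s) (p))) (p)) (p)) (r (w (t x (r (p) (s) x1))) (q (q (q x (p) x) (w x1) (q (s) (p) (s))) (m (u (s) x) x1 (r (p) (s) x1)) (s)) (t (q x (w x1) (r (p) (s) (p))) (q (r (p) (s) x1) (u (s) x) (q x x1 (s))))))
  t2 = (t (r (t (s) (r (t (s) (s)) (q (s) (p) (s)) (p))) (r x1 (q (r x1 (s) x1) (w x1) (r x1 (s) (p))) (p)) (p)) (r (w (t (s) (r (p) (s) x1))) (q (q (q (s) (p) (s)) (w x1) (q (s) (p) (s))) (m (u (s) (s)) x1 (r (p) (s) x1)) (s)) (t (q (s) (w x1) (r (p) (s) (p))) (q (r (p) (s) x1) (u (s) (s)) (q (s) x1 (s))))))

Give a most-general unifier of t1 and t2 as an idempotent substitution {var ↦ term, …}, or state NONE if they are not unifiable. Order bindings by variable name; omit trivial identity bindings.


{x ↦ (s)}


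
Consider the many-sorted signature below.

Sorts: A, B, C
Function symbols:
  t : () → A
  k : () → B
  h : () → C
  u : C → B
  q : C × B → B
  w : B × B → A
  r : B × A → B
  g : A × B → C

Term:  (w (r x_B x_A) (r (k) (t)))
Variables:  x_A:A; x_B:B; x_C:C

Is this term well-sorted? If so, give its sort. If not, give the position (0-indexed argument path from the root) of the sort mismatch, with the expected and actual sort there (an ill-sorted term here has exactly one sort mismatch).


    x_B : B
    x_A : A
  (r x_B x_A) : B
    (k) : B
    (t) : A
  (r (k) (t)) : B
(w (r x_B x_A) (r (k) (t))) : A

well-sorted; sort = A


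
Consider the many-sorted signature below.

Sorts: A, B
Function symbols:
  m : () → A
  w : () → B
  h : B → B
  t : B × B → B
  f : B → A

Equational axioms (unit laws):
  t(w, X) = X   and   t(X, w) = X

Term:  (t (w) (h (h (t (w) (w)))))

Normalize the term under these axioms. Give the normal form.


1. (t (w) (h (h (t (w) (w)))))  →  (h (h (t (w) (w))))
2. (h (h (t (w) (w))))  →  (h (h (w)))

normal form = (h (h (w)))


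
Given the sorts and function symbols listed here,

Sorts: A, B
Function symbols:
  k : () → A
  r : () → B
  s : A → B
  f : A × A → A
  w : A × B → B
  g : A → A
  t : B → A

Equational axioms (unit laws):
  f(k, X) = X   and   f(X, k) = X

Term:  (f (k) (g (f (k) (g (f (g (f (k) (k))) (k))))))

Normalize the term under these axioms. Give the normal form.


normal form = (g (g (g (k))))

1. (f (k) (g (f (k) (g (f (g (f (k) (k))) (k))))))  →  (g (f (k) (g (f (g (f (k) (k))) (k)))))
2. (g (f (k) (g (f (g (f (k) (k))) (k)))))  →  (g (g (f (g (f (k) (k))) (k))))
3. (g (g (f (g (f (k) (k))) (k))))  →  (g (g (g (f (k) (k)))))
4. (g (g (g (f (k) (k)))))  →  (g (g (g (k))))


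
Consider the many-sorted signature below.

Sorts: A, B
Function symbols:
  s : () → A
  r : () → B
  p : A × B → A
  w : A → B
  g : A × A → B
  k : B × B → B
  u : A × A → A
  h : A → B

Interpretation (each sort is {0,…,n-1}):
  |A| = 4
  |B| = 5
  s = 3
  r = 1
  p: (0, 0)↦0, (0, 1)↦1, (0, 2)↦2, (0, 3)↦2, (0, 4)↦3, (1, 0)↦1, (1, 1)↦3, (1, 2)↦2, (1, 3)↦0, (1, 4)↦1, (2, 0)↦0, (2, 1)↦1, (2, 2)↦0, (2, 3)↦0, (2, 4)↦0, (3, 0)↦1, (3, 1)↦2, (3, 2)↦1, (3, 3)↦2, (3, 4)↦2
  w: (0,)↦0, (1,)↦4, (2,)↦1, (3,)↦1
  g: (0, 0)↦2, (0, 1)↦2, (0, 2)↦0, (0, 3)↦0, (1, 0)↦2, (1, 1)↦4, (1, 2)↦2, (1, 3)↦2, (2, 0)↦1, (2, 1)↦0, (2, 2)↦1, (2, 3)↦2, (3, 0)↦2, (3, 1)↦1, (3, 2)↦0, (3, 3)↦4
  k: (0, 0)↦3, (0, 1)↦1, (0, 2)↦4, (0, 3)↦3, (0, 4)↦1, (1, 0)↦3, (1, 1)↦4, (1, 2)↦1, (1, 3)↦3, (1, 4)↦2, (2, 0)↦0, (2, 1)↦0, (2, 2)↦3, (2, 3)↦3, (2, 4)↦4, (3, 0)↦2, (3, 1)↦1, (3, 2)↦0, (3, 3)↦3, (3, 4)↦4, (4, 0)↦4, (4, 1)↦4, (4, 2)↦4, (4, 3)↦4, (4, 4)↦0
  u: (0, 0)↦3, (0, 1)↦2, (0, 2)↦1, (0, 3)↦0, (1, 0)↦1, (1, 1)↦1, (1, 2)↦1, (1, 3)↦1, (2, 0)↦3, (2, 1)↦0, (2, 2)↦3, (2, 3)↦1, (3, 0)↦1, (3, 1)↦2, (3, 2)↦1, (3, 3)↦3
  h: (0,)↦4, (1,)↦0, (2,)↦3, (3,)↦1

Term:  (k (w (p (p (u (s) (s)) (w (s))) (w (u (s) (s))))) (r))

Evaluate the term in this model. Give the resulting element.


value = 4

  s = 3
  s = 3
  (u (s) (s)) = u(3, 3) = 3
  s = 3
  (w (s)) = w(3,) = 1
  (p (u (s) (s)) (w (s))) = p(3, 1) = 2
  s = 3
  s = 3
  (u (s) (s)) = u(3, 3) = 3
  (w (u (s) (s))) = w(3,) = 1
  (p (p (u (s) (s)) (w (s))) (w (u (s) (s)))) = p(2, 1) = 1
  (w (p (p (u (s) (s)) (w (s))) (w (u (s) (s))))) = w(1,) = 4
  r = 1
  (k (w (p (p (u (s) (s)) (w (s))) (w (u (s) (s))))) (r)) = k(4, 1) = 4


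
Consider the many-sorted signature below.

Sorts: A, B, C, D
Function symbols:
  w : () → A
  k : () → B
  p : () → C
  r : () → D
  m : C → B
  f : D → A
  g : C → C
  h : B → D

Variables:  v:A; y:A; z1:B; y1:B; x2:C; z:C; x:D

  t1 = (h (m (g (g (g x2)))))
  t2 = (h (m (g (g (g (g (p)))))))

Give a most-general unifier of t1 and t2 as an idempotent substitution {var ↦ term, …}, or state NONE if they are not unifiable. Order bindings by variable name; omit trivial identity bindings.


{x2 ↦ (g (p))}


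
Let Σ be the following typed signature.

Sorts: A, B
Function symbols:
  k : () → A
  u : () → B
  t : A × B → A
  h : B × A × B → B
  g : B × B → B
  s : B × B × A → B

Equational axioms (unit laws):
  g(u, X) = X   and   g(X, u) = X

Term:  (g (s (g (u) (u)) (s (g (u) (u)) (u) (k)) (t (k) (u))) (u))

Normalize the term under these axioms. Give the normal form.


normal form = (s (u) (s (u) (u) (k)) (t (k) (u)))

1. (g (s (g (u) (u)) (s (g (u) (u)) (u) (k)) (t (k) (u))) (u))  →  (s (g (u) (u)) (s (g (u) (u)) (u) (k)) (t (k) (u)))
2. (s (g (u) (u)) (s (g (u) (u)) (u) (k)) (t (k) (u)))  →  (s (u) (s (g (u) (u)) (u) (k)) (t (k) (u)))
3. (s (u) (s (g (u) (u)) (u) (k)) (t (k) (u)))  →  (s (u) (s (u) (u) (k)) (t (k) (u)))


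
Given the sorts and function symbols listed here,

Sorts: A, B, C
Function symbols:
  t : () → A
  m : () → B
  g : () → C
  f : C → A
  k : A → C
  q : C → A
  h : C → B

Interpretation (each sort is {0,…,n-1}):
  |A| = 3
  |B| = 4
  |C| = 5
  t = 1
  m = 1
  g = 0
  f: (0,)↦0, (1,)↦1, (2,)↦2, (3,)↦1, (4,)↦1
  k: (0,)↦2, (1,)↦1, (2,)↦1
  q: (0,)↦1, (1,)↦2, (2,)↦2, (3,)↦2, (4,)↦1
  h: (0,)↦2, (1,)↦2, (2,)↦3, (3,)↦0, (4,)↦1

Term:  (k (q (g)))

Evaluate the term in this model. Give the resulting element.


  g = 0
  (q (g)) = q(0,) = 1
  (k (q (g))) = k(1,) = 1

value = 1
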